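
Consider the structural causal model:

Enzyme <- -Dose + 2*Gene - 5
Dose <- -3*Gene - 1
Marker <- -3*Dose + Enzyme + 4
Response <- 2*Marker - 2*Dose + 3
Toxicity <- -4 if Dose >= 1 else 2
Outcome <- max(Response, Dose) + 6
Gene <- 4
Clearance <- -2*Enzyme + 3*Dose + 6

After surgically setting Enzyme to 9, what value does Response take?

do(Enzyme=9) replaces the equation Enzyme <- -Dose + 2*Gene - 5 with the constant Enzyme = 9.
Dose = -3*Gene - 1  [with Gene=4]  = -13
Marker = -3*Dose + Enzyme + 4  [with Dose=-13, Enzyme=9]  = 52
Response = 2*Marker - 2*Dose + 3  [with Marker=52, Dose=-13]  = 133

133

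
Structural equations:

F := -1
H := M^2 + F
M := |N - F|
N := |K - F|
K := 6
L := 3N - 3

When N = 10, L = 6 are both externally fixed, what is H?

Setting N = 10, L = 6 by intervention discards those variables' equations.
M = |N - F|  [with N=10, F=-1]  = 11
H = M^2 + F  [with M=11, F=-1]  = 120

120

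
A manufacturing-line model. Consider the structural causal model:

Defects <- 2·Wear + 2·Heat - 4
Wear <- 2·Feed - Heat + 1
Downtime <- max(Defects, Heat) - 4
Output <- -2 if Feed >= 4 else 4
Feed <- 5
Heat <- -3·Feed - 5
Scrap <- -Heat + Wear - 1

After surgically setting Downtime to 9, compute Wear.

31

Intervening sets Downtime = 9 and removes its equation (Downtime <- max(Defects, Heat) - 4).
Wear is not downstream of the intervention, so its value is determined by the original equations.
Heat = -3·Feed - 5  [with Feed=5]  = -20
Wear = 2·Feed - Heat + 1  [with Feed=5, Heat=-20]  = 31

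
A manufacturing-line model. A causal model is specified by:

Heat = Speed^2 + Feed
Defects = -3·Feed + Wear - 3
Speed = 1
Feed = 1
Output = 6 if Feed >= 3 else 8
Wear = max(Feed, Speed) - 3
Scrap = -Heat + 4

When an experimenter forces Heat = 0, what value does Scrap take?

The intervention breaks the incoming arrows to Heat: Heat = Speed^2 + Feed no longer applies, and Heat = 0.
Scrap = -Heat + 4  [with Heat=0]  = 4

4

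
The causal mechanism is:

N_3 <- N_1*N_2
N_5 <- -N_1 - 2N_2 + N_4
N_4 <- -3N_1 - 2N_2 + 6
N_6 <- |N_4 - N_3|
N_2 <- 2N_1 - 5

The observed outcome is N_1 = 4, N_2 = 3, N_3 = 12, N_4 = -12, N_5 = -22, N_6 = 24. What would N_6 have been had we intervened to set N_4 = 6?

Under do(N_4=6), the mechanism N_4 <- -3N_1 - 2N_2 + 6 is discarded; N_4 is fixed at 6.
N_2 = 2N_1 - 5  [with N_1=4]  = 3
N_3 = N_1*N_2  [with N_1=4, N_2=3]  = 12
N_6 = |N_4 - N_3|  [with N_4=6, N_3=12]  = 6

6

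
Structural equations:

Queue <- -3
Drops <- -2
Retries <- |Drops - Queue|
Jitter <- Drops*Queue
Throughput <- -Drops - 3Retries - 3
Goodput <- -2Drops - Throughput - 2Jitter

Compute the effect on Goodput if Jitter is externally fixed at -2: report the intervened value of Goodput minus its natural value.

16

Under do(Jitter=-2), the mechanism Jitter <- Drops*Queue is discarded; Jitter is fixed at -2.
Retries = |Drops - Queue|  [with Drops=-2, Queue=-3]  = 1
Throughput = -Drops - 3Retries - 3  [with Drops=-2, Retries=1]  = -4
Goodput = -2Drops - Throughput - 2Jitter  [with Drops=-2, Throughput=-4, Jitter=-2]  = 12
Without intervention: Retries = |Drops - Queue|  [with Drops=-2, Queue=-3]  = 1; Jitter = Drops*Queue  [with Drops=-2, Queue=-3]  = 6; Throughput = -Drops - 3Retries - 3  [with Drops=-2, Retries=1]  = -4; Goodput = -2Drops - Throughput - 2Jitter  [with Drops=-2, Throughput=-4, Jitter=6]  = -4.
Change = 12 − (-4) = 16.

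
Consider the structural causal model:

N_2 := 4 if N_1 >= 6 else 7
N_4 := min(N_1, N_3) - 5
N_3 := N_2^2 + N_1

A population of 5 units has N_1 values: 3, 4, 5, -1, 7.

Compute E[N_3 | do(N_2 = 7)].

The intervention sets N_2=7 in all 5 units regardless of N_1. Recomputing N_3 per unit gives 52, 53, 54, 48, 56; average 52.6.

52.6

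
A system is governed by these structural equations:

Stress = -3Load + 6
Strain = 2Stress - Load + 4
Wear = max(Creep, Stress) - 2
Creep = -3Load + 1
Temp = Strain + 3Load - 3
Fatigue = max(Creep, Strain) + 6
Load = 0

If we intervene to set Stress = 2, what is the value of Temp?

5

Under do(Stress=2), the mechanism Stress = -3Load + 6 is discarded; Stress is fixed at 2.
Strain = 2Stress - Load + 4  [with Stress=2, Load=0]  = 8
Temp = Strain + 3Load - 3  [with Strain=8, Load=0]  = 5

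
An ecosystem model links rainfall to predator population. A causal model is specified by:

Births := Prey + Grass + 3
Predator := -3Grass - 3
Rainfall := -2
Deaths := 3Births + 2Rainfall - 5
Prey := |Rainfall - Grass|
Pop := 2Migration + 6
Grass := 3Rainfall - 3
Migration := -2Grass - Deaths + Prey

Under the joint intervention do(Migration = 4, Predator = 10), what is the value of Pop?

The joint intervention fixes Migration = 4, Predator = 10, removing each variable's own equation.
Pop = 2Migration + 6  [with Migration=4]  = 14

14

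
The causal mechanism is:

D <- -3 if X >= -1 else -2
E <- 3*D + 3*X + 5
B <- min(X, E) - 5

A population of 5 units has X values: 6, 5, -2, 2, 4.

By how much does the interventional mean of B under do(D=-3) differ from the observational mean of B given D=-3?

Every unit gets D=-3 under the intervention. B values become 1, 0, -15, -3, -1; E[B|do(D=-3)] = -3.6.
Observing D=-3 restricts to units where D's equation naturally yields -3: X ∈ {6, 5, 2, 4}. In that subpopulation B = 1, 0, -3, -1, mean -0.75.
Difference = -3.6 − (-0.75) = -2.85.

-2.85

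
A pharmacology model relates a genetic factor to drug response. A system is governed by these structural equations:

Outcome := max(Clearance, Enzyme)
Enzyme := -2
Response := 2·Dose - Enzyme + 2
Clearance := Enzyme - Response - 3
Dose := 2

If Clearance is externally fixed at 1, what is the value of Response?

Under do(Clearance=1), the mechanism Clearance := Enzyme - Response - 3 is discarded; Clearance is fixed at 1.
Since Response is not a descendant of the intervened variable, it is unaffected.
Response = 2·Dose - Enzyme + 2  [with Dose=2, Enzyme=-2]  = 8

8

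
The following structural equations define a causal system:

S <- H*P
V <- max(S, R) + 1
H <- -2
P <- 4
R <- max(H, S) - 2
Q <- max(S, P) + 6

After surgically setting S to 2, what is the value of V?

The intervention breaks the incoming arrows to S: S <- H*P no longer applies, and S = 2.
R = max(H, S) - 2  [with H=-2, S=2]  = 0
V = max(S, R) + 1  [with S=2, R=0]  = 3

3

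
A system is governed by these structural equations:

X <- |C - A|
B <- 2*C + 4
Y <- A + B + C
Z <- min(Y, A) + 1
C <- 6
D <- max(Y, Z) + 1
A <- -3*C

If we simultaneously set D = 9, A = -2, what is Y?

The joint intervention fixes D = 9, A = -2, removing each variable's own equation.
B = 2*C + 4  [with C=6]  = 16
Y = A + B + C  [with A=-2, B=16, C=6]  = 20

20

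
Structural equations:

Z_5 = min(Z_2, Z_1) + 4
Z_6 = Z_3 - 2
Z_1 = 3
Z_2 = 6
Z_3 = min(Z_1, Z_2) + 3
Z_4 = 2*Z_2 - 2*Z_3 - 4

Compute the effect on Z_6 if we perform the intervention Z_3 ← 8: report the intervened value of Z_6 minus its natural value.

The intervention breaks the incoming arrows to Z_3: Z_3 = min(Z_1, Z_2) + 3 no longer applies, and Z_3 = 8.
Z_6 = Z_3 - 2  [with Z_3=8]  = 6
Without intervention: Z_3 = min(Z_1, Z_2) + 3  [with Z_1=3, Z_2=6]  = 6; Z_6 = Z_3 - 2  [with Z_3=6]  = 4.
Change = 6 − 4 = 2.

2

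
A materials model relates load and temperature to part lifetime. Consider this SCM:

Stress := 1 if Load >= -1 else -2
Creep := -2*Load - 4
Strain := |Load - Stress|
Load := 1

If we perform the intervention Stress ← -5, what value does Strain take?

The intervention breaks the incoming arrows to Stress: Stress := 1 if Load >= -1 else -2 no longer applies, and Stress = -5.
Strain = |Load - Stress|  [with Load=1, Stress=-5]  = 6

6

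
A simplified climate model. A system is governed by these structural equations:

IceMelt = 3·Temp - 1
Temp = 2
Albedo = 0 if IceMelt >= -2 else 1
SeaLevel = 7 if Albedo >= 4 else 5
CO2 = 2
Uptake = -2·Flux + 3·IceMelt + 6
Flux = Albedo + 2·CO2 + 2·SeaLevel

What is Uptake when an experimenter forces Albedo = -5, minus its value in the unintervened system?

The intervention breaks the incoming arrows to Albedo: Albedo = 0 if IceMelt >= -2 else 1 no longer applies, and Albedo = -5.
IceMelt = 3·Temp - 1  [with Temp=2]  = 5
SeaLevel = 7 if Albedo >= 4 else 5  [with Albedo=-5]  = 5
Flux = Albedo + 2·CO2 + 2·SeaLevel  [with Albedo=-5, CO2=2, SeaLevel=5]  = 9
Uptake = -2·Flux + 3·IceMelt + 6  [with Flux=9, IceMelt=5]  = 3
Without intervention: IceMelt = 3·Temp - 1  [with Temp=2]  = 5; Albedo = 0 if IceMelt >= -2 else 1  [with IceMelt=5]  = 0; SeaLevel = 7 if Albedo >= 4 else 5  [with Albedo=0]  = 5; Flux = Albedo + 2·CO2 + 2·SeaLevel  [with Albedo=0, CO2=2, SeaLevel=5]  = 14; Uptake = -2·Flux + 3·IceMelt + 6  [with Flux=14, IceMelt=5]  = -7.
Change = 3 − (-7) = 10.

10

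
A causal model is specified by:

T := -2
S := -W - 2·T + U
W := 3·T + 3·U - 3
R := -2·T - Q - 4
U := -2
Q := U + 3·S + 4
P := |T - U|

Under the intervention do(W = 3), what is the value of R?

The intervention breaks the incoming arrows to W: W := 3·T + 3·U - 3 no longer applies, and W = 3.
S = -W - 2·T + U  [with W=3, T=-2, U=-2]  = -1
Q = U + 3·S + 4  [with U=-2, S=-1]  = -1
R = -2·T - Q - 4  [with T=-2, Q=-1]  = 1

1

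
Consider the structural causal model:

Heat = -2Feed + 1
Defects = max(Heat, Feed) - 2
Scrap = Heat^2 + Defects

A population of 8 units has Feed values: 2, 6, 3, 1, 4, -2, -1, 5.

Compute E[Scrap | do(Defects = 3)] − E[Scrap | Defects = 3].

-13

do(Defects=3) breaks Defects's dependence on Feed. With Defects=3 fixed, Scrap across the units is 12, 124, 28, 4, 52, 28, 12, 84, mean 43.
E[Scrap|Defects=3] averages over only the 2 units with Defects=3 (Feed = -2, 5): Scrap = 28, 84, mean 56.
Difference = 43 − 56 = -13.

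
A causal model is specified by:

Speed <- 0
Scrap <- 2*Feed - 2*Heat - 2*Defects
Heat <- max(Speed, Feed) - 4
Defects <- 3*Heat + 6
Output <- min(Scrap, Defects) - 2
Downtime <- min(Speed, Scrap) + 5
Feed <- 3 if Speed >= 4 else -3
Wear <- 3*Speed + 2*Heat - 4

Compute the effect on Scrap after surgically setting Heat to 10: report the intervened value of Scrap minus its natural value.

-112

The intervention breaks the incoming arrows to Heat: Heat <- max(Speed, Feed) - 4 no longer applies, and Heat = 10.
Feed = 3 if Speed >= 4 else -3  [with Speed=0]  = -3
Defects = 3*Heat + 6  [with Heat=10]  = 36
Scrap = 2*Feed - 2*Heat - 2*Defects  [with Feed=-3, Heat=10, Defects=36]  = -98
Without intervention: Feed = 3 if Speed >= 4 else -3  [with Speed=0]  = -3; Heat = max(Speed, Feed) - 4  [with Speed=0, Feed=-3]  = -4; Defects = 3*Heat + 6  [with Heat=-4]  = -6; Scrap = 2*Feed - 2*Heat - 2*Defects  [with Feed=-3, Heat=-4, Defects=-6]  = 14.
Change = -98 − 14 = -112.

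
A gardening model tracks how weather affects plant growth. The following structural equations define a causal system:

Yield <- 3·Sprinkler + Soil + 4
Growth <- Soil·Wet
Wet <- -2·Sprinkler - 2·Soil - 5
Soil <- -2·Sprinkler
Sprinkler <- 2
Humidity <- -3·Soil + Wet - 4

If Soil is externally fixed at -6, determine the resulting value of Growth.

-18

Under do(Soil=-6), the mechanism Soil <- -2·Sprinkler is discarded; Soil is fixed at -6.
Wet = -2·Sprinkler - 2·Soil - 5  [with Sprinkler=2, Soil=-6]  = 3
Growth = Soil·Wet  [with Soil=-6, Wet=3]  = -18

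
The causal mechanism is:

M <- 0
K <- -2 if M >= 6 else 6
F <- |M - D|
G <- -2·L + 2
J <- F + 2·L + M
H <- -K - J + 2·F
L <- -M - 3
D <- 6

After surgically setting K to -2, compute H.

14

do(K=-2) replaces the equation K <- -2 if M >= 6 else 6 with the constant K = -2.
F = |M - D|  [with M=0, D=6]  = 6
L = -M - 3  [with M=0]  = -3
J = F + 2·L + M  [with F=6, L=-3, M=0]  = 0
H = -K - J + 2·F  [with K=-2, J=0, F=6]  = 14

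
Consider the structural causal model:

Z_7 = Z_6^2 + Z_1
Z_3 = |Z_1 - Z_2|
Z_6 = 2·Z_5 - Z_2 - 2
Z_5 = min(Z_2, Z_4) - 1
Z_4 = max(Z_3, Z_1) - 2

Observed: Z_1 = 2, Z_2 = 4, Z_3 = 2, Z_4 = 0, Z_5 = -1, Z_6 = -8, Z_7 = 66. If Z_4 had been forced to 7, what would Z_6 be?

0

Under do(Z_4=7), the mechanism Z_4 = max(Z_3, Z_1) - 2 is discarded; Z_4 is fixed at 7.
Z_5 = min(Z_2, Z_4) - 1  [with Z_2=4, Z_4=7]  = 3
Z_6 = 2·Z_5 - Z_2 - 2  [with Z_5=3, Z_2=4]  = 0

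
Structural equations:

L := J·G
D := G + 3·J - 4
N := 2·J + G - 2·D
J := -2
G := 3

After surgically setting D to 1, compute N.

The intervention breaks the incoming arrows to D: D := G + 3·J - 4 no longer applies, and D = 1.
N = 2·J + G - 2·D  [with J=-2, G=3, D=1]  = -3

-3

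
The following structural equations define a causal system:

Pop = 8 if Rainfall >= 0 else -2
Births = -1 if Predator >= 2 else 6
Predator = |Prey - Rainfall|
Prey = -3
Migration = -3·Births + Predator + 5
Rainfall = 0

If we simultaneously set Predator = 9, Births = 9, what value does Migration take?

-13

Setting Predator = 9, Births = 9 by intervention discards those variables' equations.
Migration = -3·Births + Predator + 5  [with Births=9, Predator=9]  = -13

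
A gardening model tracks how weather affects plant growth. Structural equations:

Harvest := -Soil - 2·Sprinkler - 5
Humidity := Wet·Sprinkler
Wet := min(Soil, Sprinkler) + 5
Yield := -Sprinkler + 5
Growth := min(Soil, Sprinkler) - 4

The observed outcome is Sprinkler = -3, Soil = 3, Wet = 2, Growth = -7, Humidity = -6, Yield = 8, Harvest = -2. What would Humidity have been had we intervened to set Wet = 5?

do(Wet=5) replaces the equation Wet := min(Soil, Sprinkler) + 5 with the constant Wet = 5.
Humidity = Wet·Sprinkler  [with Wet=5, Sprinkler=-3]  = -15

-15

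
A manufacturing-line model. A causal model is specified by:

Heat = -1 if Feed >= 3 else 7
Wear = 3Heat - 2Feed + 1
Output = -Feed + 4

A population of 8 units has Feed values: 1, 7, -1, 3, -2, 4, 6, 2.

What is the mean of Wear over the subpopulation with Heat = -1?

Observing Heat=-1 restricts to units where Heat's equation naturally yields -1: Feed ∈ {7, 3, 4, 6}. In that subpopulation Wear = -16, -8, -10, -14, mean -12.

-12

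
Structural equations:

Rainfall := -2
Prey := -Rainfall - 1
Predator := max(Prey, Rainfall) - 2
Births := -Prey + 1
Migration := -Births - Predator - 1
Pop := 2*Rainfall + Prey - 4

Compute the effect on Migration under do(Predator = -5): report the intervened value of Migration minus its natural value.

do(Predator=-5) replaces the equation Predator := max(Prey, Rainfall) - 2 with the constant Predator = -5.
Prey = -Rainfall - 1  [with Rainfall=-2]  = 1
Births = -Prey + 1  [with Prey=1]  = 0
Migration = -Births - Predator - 1  [with Births=0, Predator=-5]  = 4
Without intervention: Prey = -Rainfall - 1  [with Rainfall=-2]  = 1; Predator = max(Prey, Rainfall) - 2  [with Prey=1, Rainfall=-2]  = -1; Births = -Prey + 1  [with Prey=1]  = 0; Migration = -Births - Predator - 1  [with Births=0, Predator=-1]  = 0.
Change = 4 − 0 = 4.

4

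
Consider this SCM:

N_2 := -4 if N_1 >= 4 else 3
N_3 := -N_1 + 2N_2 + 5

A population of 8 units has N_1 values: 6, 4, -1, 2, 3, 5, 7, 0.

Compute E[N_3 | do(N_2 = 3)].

7.75

Every unit gets N_2=3 under the intervention. N_3 values become 5, 7, 12, 9, 8, 6, 4, 11; E[N_3|do(N_2=3)] = 7.75.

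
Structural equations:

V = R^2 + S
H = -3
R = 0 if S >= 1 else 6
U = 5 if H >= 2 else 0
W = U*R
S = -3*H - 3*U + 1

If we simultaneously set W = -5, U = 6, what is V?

The joint intervention fixes W = -5, U = 6, removing each variable's own equation.
S = -3*H - 3*U + 1  [with H=-3, U=6]  = -8
R = 0 if S >= 1 else 6  [with S=-8]  = 6
V = R^2 + S  [with R=6, S=-8]  = 28

28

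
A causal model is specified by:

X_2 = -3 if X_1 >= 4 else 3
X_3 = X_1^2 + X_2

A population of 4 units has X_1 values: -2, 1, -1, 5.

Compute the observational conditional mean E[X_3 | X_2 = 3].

5

E[X_3|X_2=3] averages over only the 3 units with X_2=3 (X_1 = -2, 1, -1): X_3 = 7, 4, 4, mean 5.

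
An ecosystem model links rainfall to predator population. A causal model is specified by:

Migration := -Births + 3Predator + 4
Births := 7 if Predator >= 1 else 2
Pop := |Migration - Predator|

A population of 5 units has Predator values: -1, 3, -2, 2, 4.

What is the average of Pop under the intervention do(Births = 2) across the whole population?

do(Births=2) breaks Births's dependence on Predator. With Births=2 fixed, Pop across the units is 0, 8, 2, 6, 10, mean 5.2.

5.2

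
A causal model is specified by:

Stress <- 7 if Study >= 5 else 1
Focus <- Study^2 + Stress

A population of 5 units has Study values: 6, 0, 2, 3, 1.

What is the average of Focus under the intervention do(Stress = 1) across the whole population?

Every unit gets Stress=1 under the intervention. Focus values become 37, 1, 5, 10, 2; E[Focus|do(Stress=1)] = 11.

11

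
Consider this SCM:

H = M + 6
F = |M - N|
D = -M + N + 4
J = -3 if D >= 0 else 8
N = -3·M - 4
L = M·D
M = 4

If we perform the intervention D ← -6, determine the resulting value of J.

The intervention breaks the incoming arrows to D: D = -M + N + 4 no longer applies, and D = -6.
J = -3 if D >= 0 else 8  [with D=-6]  = 8

8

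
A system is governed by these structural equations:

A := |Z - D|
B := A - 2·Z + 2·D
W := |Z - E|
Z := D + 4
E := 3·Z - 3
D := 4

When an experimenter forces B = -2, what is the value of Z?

8

The intervention breaks the incoming arrows to B: B := A - 2·Z + 2·D no longer applies, and B = -2.
Since Z is not a descendant of the intervened variable, it is unaffected.
Z = D + 4  [with D=4]  = 8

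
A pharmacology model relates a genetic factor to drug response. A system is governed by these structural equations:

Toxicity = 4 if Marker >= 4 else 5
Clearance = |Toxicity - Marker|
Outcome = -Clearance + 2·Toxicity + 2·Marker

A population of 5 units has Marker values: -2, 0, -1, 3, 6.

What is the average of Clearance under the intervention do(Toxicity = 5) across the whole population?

4.2

do(Toxicity=5) breaks Toxicity's dependence on Marker. With Toxicity=5 fixed, Clearance across the units is 7, 5, 6, 2, 1, mean 4.2.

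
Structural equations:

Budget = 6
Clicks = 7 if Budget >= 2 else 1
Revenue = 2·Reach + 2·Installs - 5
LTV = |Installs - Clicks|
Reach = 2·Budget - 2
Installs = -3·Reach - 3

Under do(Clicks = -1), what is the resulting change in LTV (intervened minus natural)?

The intervention breaks the incoming arrows to Clicks: Clicks = 7 if Budget >= 2 else 1 no longer applies, and Clicks = -1.
Reach = 2·Budget - 2  [with Budget=6]  = 10
Installs = -3·Reach - 3  [with Reach=10]  = -33
LTV = |Installs - Clicks|  [with Installs=-33, Clicks=-1]  = 32
Without intervention: Reach = 2·Budget - 2  [with Budget=6]  = 10; Clicks = 7 if Budget >= 2 else 1  [with Budget=6]  = 7; Installs = -3·Reach - 3  [with Reach=10]  = -33; LTV = |Installs - Clicks|  [with Installs=-33, Clicks=7]  = 40.
Change = 32 − 40 = -8.

-8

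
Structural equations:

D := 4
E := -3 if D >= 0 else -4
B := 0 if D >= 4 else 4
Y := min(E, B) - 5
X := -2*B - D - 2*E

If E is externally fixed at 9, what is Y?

-5

Under do(E=9), the mechanism E := -3 if D >= 0 else -4 is discarded; E is fixed at 9.
B = 0 if D >= 4 else 4  [with D=4]  = 0
Y = min(E, B) - 5  [with E=9, B=0]  = -5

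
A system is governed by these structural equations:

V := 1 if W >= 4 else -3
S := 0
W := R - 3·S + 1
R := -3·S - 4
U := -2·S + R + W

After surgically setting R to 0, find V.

-3

do(R=0) replaces the equation R := -3·S - 4 with the constant R = 0.
W = R - 3·S + 1  [with R=0, S=0]  = 1
V = 1 if W >= 4 else -3  [with W=1]  = -3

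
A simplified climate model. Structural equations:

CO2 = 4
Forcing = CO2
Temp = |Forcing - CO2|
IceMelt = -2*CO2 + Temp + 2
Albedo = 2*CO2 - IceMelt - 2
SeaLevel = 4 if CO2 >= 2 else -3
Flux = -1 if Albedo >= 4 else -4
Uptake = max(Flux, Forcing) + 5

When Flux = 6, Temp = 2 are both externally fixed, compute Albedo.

Under do(Flux = 6, Temp = 2), each intervened variable's structural equation is replaced by its fixed value.
IceMelt = -2*CO2 + Temp + 2  [with CO2=4, Temp=2]  = -4
Albedo = 2*CO2 - IceMelt - 2  [with CO2=4, IceMelt=-4]  = 10

10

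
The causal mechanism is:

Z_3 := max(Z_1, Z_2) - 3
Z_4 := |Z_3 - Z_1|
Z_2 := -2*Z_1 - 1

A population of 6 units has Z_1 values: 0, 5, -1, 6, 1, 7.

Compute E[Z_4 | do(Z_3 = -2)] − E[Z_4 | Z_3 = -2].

3

Every unit gets Z_3=-2 under the intervention. Z_4 values become 2, 7, 1, 8, 3, 9; E[Z_4|do(Z_3=-2)] = 5.
E[Z_4|Z_3=-2] averages over only the 2 units with Z_3=-2 (Z_1 = -1, 1): Z_4 = 1, 3, mean 2.
Difference = 5 − 2 = 3.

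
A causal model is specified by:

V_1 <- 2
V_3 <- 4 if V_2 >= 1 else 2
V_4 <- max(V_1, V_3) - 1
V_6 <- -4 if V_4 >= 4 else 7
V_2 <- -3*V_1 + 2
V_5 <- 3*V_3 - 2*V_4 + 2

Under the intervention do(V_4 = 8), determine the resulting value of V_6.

-4

Under do(V_4=8), the mechanism V_4 <- max(V_1, V_3) - 1 is discarded; V_4 is fixed at 8.
V_6 = -4 if V_4 >= 4 else 7  [with V_4=8]  = -4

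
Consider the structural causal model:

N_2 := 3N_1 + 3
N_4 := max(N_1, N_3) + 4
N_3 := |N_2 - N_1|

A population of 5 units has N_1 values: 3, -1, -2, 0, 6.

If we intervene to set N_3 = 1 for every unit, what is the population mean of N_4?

do(N_3=1) breaks N_3's dependence on N_1. With N_3=1 fixed, N_4 across the units is 7, 5, 5, 5, 10, mean 6.4.

6.4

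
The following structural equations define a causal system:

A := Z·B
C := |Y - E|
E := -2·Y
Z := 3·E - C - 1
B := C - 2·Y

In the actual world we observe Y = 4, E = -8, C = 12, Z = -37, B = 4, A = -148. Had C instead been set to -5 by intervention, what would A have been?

260

The intervention breaks the incoming arrows to C: C := |Y - E| no longer applies, and C = -5.
E = -2·Y  [with Y=4]  = -8
Z = 3·E - C - 1  [with E=-8, C=-5]  = -20
B = C - 2·Y  [with C=-5, Y=4]  = -13
A = Z·B  [with Z=-20, B=-13]  = 260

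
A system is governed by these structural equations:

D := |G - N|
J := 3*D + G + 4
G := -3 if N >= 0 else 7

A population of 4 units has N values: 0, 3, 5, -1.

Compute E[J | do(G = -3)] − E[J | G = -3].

-2.75

The intervention sets G=-3 in all 4 units regardless of N. Recomputing J per unit gives 10, 19, 25, 7; average 15.25.
E[J|G=-3] averages over only the 3 units with G=-3 (N = 0, 3, 5): J = 10, 19, 25, mean 18.
Difference = 15.25 − 18 = -2.75.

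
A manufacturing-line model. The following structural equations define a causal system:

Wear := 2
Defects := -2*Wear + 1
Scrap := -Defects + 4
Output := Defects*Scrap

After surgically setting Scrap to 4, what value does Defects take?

Under do(Scrap=4), the mechanism Scrap := -Defects + 4 is discarded; Scrap is fixed at 4.
Since Defects is not a descendant of the intervened variable, it is unaffected.
Defects = -2*Wear + 1  [with Wear=2]  = -3

-3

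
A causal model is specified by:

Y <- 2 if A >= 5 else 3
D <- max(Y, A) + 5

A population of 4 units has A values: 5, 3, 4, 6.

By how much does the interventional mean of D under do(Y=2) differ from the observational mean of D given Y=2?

The intervention sets Y=2 in all 4 units regardless of A. Recomputing D per unit gives 10, 8, 9, 11; average 9.5.
Conditioning on Y=2 selects the 2 unit(s) with A ∈ {5, 6}. Their D values: 10, 11. Mean = 10.5.
Difference = 9.5 − 10.5 = -1.

-1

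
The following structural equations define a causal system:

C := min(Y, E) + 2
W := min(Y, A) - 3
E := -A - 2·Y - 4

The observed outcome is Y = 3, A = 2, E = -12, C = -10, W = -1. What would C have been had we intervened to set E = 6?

5

The intervention breaks the incoming arrows to E: E := -A - 2·Y - 4 no longer applies, and E = 6.
C = min(Y, E) + 2  [with Y=3, E=6]  = 5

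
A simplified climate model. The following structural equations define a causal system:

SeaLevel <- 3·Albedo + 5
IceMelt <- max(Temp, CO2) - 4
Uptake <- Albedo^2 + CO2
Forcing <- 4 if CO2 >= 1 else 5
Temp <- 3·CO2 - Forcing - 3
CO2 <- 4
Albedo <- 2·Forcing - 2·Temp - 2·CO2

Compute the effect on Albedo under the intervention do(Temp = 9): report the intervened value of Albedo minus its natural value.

-8

do(Temp=9) replaces the equation Temp <- 3·CO2 - Forcing - 3 with the constant Temp = 9.
Forcing = 4 if CO2 >= 1 else 5  [with CO2=4]  = 4
Albedo = 2·Forcing - 2·Temp - 2·CO2  [with Forcing=4, Temp=9, CO2=4]  = -18
Without intervention: Forcing = 4 if CO2 >= 1 else 5  [with CO2=4]  = 4; Temp = 3·CO2 - Forcing - 3  [with CO2=4, Forcing=4]  = 5; Albedo = 2·Forcing - 2·Temp - 2·CO2  [with Forcing=4, Temp=5, CO2=4]  = -10.
Change = -18 − (-10) = -8.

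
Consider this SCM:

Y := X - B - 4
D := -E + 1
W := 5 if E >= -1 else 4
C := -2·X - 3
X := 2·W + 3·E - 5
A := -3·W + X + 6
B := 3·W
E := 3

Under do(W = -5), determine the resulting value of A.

15

Under do(W=-5), the mechanism W := 5 if E >= -1 else 4 is discarded; W is fixed at -5.
X = 2·W + 3·E - 5  [with W=-5, E=3]  = -6
A = -3·W + X + 6  [with W=-5, X=-6]  = 15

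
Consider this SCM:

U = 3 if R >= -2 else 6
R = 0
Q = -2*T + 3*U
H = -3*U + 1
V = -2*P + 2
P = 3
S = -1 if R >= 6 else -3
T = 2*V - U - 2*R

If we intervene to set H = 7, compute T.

-11

Under do(H=7), the mechanism H = -3*U + 1 is discarded; H is fixed at 7.
Since T is not a descendant of the intervened variable, it is unaffected.
U = 3 if R >= -2 else 6  [with R=0]  = 3
V = -2*P + 2  [with P=3]  = -4
T = 2*V - U - 2*R  [with V=-4, U=3, R=0]  = -11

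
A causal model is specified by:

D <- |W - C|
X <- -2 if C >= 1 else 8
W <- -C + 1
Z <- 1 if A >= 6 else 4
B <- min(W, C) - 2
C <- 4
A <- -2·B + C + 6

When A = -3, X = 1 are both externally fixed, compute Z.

4

The joint intervention fixes A = -3, X = 1, removing each variable's own equation.
Z = 1 if A >= 6 else 4  [with A=-3]  = 4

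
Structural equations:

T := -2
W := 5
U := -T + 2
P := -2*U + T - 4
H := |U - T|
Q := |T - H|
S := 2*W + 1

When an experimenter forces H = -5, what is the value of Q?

3

The intervention breaks the incoming arrows to H: H := |U - T| no longer applies, and H = -5.
Q = |T - H|  [with T=-2, H=-5]  = 3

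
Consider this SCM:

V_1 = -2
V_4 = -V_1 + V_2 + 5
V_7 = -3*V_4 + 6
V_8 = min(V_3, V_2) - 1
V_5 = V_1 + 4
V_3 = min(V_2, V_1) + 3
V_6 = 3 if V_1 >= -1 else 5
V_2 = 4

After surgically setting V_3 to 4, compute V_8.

The intervention breaks the incoming arrows to V_3: V_3 = min(V_2, V_1) + 3 no longer applies, and V_3 = 4.
V_8 = min(V_3, V_2) - 1  [with V_3=4, V_2=4]  = 3

3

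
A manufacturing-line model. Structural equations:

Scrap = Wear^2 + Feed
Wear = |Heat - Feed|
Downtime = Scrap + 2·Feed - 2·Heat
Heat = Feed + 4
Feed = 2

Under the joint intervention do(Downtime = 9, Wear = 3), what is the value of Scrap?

11

Under do(Downtime = 9, Wear = 3), each intervened variable's structural equation is replaced by its fixed value.
Scrap = Wear^2 + Feed  [with Wear=3, Feed=2]  = 11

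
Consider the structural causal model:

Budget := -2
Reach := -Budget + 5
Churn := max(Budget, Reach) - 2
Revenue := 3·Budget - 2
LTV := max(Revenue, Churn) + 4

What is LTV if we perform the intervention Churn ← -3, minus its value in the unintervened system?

do(Churn=-3) replaces the equation Churn := max(Budget, Reach) - 2 with the constant Churn = -3.
Revenue = 3·Budget - 2  [with Budget=-2]  = -8
LTV = max(Revenue, Churn) + 4  [with Revenue=-8, Churn=-3]  = 1
Without intervention: Reach = -Budget + 5  [with Budget=-2]  = 7; Churn = max(Budget, Reach) - 2  [with Budget=-2, Reach=7]  = 5; Revenue = 3·Budget - 2  [with Budget=-2]  = -8; LTV = max(Revenue, Churn) + 4  [with Revenue=-8, Churn=5]  = 9.
Change = 1 − 9 = -8.

-8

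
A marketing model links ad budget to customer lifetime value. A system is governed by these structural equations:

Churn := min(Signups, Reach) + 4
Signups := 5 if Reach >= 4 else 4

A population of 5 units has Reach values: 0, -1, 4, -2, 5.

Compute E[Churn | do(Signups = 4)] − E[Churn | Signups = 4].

do(Signups=4) breaks Signups's dependence on Reach. With Signups=4 fixed, Churn across the units is 4, 3, 8, 2, 8, mean 5.
Observing Signups=4 restricts to units where Signups's equation naturally yields 4: Reach ∈ {0, -1, -2}. In that subpopulation Churn = 4, 3, 2, mean 3.
Difference = 5 − 3 = 2.

2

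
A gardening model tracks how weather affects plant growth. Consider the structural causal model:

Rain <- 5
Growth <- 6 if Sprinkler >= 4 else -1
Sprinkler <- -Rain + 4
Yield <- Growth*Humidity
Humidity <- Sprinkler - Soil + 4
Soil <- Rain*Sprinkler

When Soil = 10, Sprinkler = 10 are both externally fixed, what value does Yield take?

Setting Soil = 10, Sprinkler = 10 by intervention discards those variables' equations.
Growth = 6 if Sprinkler >= 4 else -1  [with Sprinkler=10]  = 6
Humidity = Sprinkler - Soil + 4  [with Sprinkler=10, Soil=10]  = 4
Yield = Growth*Humidity  [with Growth=6, Humidity=4]  = 24

24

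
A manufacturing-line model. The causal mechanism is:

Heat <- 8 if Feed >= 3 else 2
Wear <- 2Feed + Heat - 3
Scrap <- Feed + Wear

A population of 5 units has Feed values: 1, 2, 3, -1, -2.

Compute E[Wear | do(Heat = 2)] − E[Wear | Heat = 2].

The intervention sets Heat=2 in all 5 units regardless of Feed. Recomputing Wear per unit gives 1, 3, 5, -3, -5; average 0.2.
Conditioning on Heat=2 selects the 4 unit(s) with Feed ∈ {1, 2, -1, -2}. Their Wear values: 1, 3, -3, -5. Mean = -1.
Difference = 0.2 − (-1) = 1.2.

1.2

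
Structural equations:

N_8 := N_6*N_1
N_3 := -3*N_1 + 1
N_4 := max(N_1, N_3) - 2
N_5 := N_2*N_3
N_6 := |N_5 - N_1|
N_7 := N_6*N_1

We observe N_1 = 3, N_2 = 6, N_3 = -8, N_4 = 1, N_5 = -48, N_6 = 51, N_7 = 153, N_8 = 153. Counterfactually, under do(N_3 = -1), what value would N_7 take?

27

The intervention breaks the incoming arrows to N_3: N_3 := -3*N_1 + 1 no longer applies, and N_3 = -1.
N_5 = N_2*N_3  [with N_2=6, N_3=-1]  = -6
N_6 = |N_5 - N_1|  [with N_5=-6, N_1=3]  = 9
N_7 = N_6*N_1  [with N_6=9, N_1=3]  = 27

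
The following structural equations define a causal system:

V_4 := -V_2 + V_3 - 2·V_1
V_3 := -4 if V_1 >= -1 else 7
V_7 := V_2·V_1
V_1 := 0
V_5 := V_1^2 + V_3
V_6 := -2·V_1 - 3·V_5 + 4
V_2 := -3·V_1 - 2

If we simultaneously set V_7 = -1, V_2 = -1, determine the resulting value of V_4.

Under do(V_7 = -1, V_2 = -1), each intervened variable's structural equation is replaced by its fixed value.
V_3 = -4 if V_1 >= -1 else 7  [with V_1=0]  = -4
V_4 = -V_2 + V_3 - 2·V_1  [with V_2=-1, V_3=-4, V_1=0]  = -3

-3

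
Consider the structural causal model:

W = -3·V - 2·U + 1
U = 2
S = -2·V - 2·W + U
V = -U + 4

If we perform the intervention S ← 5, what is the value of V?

2

The intervention breaks the incoming arrows to S: S = -2·V - 2·W + U no longer applies, and S = 5.
Since V is not a descendant of the intervened variable, it is unaffected.
V = -U + 4  [with U=2]  = 2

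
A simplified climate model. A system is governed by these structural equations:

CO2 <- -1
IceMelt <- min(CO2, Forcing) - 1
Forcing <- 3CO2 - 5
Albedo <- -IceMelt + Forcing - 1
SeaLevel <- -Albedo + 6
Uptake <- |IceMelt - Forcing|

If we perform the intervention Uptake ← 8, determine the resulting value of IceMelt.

do(Uptake=8) replaces the equation Uptake <- |IceMelt - Forcing| with the constant Uptake = 8.
IceMelt is not downstream of the intervention, so its value is determined by the original equations.
Forcing = 3CO2 - 5  [with CO2=-1]  = -8
IceMelt = min(CO2, Forcing) - 1  [with CO2=-1, Forcing=-8]  = -9

-9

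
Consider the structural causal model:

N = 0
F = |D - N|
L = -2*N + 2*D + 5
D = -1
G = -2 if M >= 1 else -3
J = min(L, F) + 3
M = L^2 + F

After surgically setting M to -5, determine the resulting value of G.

-3

Intervening sets M = -5 and removes its equation (M = L^2 + F).
G = -2 if M >= 1 else -3  [with M=-5]  = -3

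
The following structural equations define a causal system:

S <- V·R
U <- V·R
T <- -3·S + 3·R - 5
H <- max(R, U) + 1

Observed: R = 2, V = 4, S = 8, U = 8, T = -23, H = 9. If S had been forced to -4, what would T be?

do(S=-4) replaces the equation S <- V·R with the constant S = -4.
T = -3·S + 3·R - 5  [with S=-4, R=2]  = 13

13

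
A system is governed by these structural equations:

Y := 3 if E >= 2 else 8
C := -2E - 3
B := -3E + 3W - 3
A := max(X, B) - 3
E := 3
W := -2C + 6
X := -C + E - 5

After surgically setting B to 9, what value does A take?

6

Under do(B=9), the mechanism B := -3E + 3W - 3 is discarded; B is fixed at 9.
C = -2E - 3  [with E=3]  = -9
X = -C + E - 5  [with C=-9, E=3]  = 7
A = max(X, B) - 3  [with X=7, B=9]  = 6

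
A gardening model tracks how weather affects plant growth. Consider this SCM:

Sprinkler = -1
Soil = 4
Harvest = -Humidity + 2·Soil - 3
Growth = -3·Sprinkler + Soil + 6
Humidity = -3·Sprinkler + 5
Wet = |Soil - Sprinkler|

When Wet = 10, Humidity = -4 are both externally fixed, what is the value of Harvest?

Setting Wet = 10, Humidity = -4 by intervention discards those variables' equations.
Harvest = -Humidity + 2·Soil - 3  [with Humidity=-4, Soil=4]  = 9

9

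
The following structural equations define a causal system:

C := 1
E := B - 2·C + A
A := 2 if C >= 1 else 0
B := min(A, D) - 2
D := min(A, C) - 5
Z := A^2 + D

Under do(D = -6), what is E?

-8

do(D=-6) replaces the equation D := min(A, C) - 5 with the constant D = -6.
A = 2 if C >= 1 else 0  [with C=1]  = 2
B = min(A, D) - 2  [with A=2, D=-6]  = -8
E = B - 2·C + A  [with B=-8, C=1, A=2]  = -8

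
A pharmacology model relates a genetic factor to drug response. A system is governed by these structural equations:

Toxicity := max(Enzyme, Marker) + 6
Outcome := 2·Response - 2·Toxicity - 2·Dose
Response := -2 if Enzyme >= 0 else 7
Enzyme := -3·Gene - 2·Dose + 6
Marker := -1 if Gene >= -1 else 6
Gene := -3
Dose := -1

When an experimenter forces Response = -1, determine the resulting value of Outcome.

Under do(Response=-1), the mechanism Response := -2 if Enzyme >= 0 else 7 is discarded; Response is fixed at -1.
Enzyme = -3·Gene - 2·Dose + 6  [with Gene=-3, Dose=-1]  = 17
Marker = -1 if Gene >= -1 else 6  [with Gene=-3]  = 6
Toxicity = max(Enzyme, Marker) + 6  [with Enzyme=17, Marker=6]  = 23
Outcome = 2·Response - 2·Toxicity - 2·Dose  [with Response=-1, Toxicity=23, Dose=-1]  = -46

-46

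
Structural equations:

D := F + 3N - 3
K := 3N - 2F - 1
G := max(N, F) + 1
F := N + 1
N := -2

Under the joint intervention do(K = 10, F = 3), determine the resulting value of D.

-6

Setting K = 10, F = 3 by intervention discards those variables' equations.
D = F + 3N - 3  [with F=3, N=-2]  = -6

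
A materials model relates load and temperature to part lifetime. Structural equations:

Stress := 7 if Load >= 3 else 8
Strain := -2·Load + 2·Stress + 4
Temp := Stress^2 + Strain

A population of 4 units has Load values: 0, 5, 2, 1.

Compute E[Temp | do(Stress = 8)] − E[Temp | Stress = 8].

do(Stress=8) breaks Stress's dependence on Load. With Stress=8 fixed, Temp across the units is 84, 74, 80, 82, mean 80.
E[Temp|Stress=8] averages over only the 3 units with Stress=8 (Load = 0, 2, 1): Temp = 84, 80, 82, mean 82.
Difference = 80 − 82 = -2.

-2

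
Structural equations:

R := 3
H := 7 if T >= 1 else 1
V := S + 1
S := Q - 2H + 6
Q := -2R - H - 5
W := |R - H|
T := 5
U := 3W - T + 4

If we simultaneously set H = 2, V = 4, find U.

2

Under do(H = 2, V = 4), each intervened variable's structural equation is replaced by its fixed value.
W = |R - H|  [with R=3, H=2]  = 1
U = 3W - T + 4  [with W=1, T=5]  = 2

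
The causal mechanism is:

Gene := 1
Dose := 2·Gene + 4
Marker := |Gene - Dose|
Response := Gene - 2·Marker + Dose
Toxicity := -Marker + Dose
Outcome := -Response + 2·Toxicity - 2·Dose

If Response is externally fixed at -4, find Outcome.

Under do(Response=-4), the mechanism Response := Gene - 2·Marker + Dose is discarded; Response is fixed at -4.
Dose = 2·Gene + 4  [with Gene=1]  = 6
Marker = |Gene - Dose|  [with Gene=1, Dose=6]  = 5
Toxicity = -Marker + Dose  [with Marker=5, Dose=6]  = 1
Outcome = -Response + 2·Toxicity - 2·Dose  [with Response=-4, Toxicity=1, Dose=6]  = -6

-6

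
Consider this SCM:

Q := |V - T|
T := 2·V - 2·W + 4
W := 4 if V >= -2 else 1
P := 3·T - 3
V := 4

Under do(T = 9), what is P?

do(T=9) replaces the equation T := 2·V - 2·W + 4 with the constant T = 9.
P = 3·T - 3  [with T=9]  = 24

24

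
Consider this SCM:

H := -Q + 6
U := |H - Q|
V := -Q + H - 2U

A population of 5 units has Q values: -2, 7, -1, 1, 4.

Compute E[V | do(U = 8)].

-13.6

The intervention sets U=8 in all 5 units regardless of Q. Recomputing V per unit gives -6, -24, -8, -12, -18; average -13.6.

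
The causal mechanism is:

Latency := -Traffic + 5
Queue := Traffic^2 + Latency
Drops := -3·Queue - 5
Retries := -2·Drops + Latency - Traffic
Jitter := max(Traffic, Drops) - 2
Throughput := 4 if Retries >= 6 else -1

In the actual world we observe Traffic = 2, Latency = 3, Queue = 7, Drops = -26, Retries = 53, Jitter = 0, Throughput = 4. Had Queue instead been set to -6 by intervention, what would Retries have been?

-25

do(Queue=-6) replaces the equation Queue := Traffic^2 + Latency with the constant Queue = -6.
Latency = -Traffic + 5  [with Traffic=2]  = 3
Drops = -3·Queue - 5  [with Queue=-6]  = 13
Retries = -2·Drops + Latency - Traffic  [with Drops=13, Latency=3, Traffic=2]  = -25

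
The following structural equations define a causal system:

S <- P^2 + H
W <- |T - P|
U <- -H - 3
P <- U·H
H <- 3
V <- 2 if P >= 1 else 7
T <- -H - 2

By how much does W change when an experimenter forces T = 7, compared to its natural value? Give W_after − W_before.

The intervention breaks the incoming arrows to T: T <- -H - 2 no longer applies, and T = 7.
U = -H - 3  [with H=3]  = -6
P = U·H  [with U=-6, H=3]  = -18
W = |T - P|  [with T=7, P=-18]  = 25
Without intervention: U = -H - 3  [with H=3]  = -6; P = U·H  [with U=-6, H=3]  = -18; T = -H - 2  [with H=3]  = -5; W = |T - P|  [with T=-5, P=-18]  = 13.
Change = 25 − 13 = 12.

12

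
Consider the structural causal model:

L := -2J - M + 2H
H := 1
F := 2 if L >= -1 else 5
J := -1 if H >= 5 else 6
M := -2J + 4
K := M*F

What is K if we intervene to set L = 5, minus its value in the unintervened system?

Under do(L=5), the mechanism L := -2J - M + 2H is discarded; L is fixed at 5.
J = -1 if H >= 5 else 6  [with H=1]  = 6
M = -2J + 4  [with J=6]  = -8
F = 2 if L >= -1 else 5  [with L=5]  = 2
K = M*F  [with M=-8, F=2]  = -16
Without intervention: J = -1 if H >= 5 else 6  [with H=1]  = 6; M = -2J + 4  [with J=6]  = -8; L = -2J - M + 2H  [with J=6, M=-8, H=1]  = -2; F = 2 if L >= -1 else 5  [with L=-2]  = 5; K = M*F  [with M=-8, F=5]  = -40.
Change = -16 − (-40) = 24.

24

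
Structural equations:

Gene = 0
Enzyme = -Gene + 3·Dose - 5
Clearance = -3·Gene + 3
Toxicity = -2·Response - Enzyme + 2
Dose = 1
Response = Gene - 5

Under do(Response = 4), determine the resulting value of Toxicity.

Intervening sets Response = 4 and removes its equation (Response = Gene - 5).
Enzyme = -Gene + 3·Dose - 5  [with Gene=0, Dose=1]  = -2
Toxicity = -2·Response - Enzyme + 2  [with Response=4, Enzyme=-2]  = -4

-4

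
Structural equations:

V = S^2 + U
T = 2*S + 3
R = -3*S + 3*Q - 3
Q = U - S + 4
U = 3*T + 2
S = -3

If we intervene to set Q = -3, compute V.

2

Under do(Q=-3), the mechanism Q = U - S + 4 is discarded; Q is fixed at -3.
Since V is not a descendant of the intervened variable, it is unaffected.
T = 2*S + 3  [with S=-3]  = -3
U = 3*T + 2  [with T=-3]  = -7
V = S^2 + U  [with S=-3, U=-7]  = 2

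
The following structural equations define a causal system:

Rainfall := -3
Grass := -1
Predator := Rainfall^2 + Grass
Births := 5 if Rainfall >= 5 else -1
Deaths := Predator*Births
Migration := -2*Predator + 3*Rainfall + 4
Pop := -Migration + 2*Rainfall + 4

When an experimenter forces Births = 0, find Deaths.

0

Intervening sets Births = 0 and removes its equation (Births := 5 if Rainfall >= 5 else -1).
Predator = Rainfall^2 + Grass  [with Rainfall=-3, Grass=-1]  = 8
Deaths = Predator*Births  [with Predator=8, Births=0]  = 0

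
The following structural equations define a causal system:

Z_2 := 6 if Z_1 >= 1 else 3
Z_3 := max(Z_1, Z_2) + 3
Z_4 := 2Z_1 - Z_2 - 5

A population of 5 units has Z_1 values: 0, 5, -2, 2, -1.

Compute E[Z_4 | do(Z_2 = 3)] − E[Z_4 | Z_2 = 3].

Every unit gets Z_2=3 under the intervention. Z_4 values become -8, 2, -12, -4, -10; E[Z_4|do(Z_2=3)] = -6.4.
E[Z_4|Z_2=3] averages over only the 3 units with Z_2=3 (Z_1 = 0, -2, -1): Z_4 = -8, -12, -10, mean -10.
Difference = -6.4 − (-10) = 3.6.

3.6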